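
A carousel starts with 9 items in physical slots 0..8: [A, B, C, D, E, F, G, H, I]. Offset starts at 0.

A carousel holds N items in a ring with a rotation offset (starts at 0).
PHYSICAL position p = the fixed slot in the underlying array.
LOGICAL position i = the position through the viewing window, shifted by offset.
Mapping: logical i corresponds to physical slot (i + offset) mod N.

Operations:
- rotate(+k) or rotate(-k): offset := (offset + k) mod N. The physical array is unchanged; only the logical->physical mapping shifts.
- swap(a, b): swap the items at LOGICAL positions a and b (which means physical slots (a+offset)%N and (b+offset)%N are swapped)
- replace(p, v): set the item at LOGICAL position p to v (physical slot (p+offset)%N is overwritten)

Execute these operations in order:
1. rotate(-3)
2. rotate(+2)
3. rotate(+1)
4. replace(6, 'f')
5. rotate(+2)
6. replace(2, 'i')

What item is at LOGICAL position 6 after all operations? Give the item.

After op 1 (rotate(-3)): offset=6, physical=[A,B,C,D,E,F,G,H,I], logical=[G,H,I,A,B,C,D,E,F]
After op 2 (rotate(+2)): offset=8, physical=[A,B,C,D,E,F,G,H,I], logical=[I,A,B,C,D,E,F,G,H]
After op 3 (rotate(+1)): offset=0, physical=[A,B,C,D,E,F,G,H,I], logical=[A,B,C,D,E,F,G,H,I]
After op 4 (replace(6, 'f')): offset=0, physical=[A,B,C,D,E,F,f,H,I], logical=[A,B,C,D,E,F,f,H,I]
After op 5 (rotate(+2)): offset=2, physical=[A,B,C,D,E,F,f,H,I], logical=[C,D,E,F,f,H,I,A,B]
After op 6 (replace(2, 'i')): offset=2, physical=[A,B,C,D,i,F,f,H,I], logical=[C,D,i,F,f,H,I,A,B]

Answer: I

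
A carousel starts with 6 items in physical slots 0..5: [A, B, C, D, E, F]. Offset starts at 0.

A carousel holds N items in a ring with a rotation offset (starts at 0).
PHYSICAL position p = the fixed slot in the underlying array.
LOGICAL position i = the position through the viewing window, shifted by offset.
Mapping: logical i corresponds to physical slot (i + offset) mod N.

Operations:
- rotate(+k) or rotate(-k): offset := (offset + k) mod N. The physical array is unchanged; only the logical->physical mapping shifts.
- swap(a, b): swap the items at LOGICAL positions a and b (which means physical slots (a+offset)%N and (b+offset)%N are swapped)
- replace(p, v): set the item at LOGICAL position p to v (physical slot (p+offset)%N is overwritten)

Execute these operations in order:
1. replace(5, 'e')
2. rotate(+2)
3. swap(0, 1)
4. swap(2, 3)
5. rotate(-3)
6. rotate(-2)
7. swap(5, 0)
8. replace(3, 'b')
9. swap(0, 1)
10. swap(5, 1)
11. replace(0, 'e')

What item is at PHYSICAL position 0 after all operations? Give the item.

After op 1 (replace(5, 'e')): offset=0, physical=[A,B,C,D,E,e], logical=[A,B,C,D,E,e]
After op 2 (rotate(+2)): offset=2, physical=[A,B,C,D,E,e], logical=[C,D,E,e,A,B]
After op 3 (swap(0, 1)): offset=2, physical=[A,B,D,C,E,e], logical=[D,C,E,e,A,B]
After op 4 (swap(2, 3)): offset=2, physical=[A,B,D,C,e,E], logical=[D,C,e,E,A,B]
After op 5 (rotate(-3)): offset=5, physical=[A,B,D,C,e,E], logical=[E,A,B,D,C,e]
After op 6 (rotate(-2)): offset=3, physical=[A,B,D,C,e,E], logical=[C,e,E,A,B,D]
After op 7 (swap(5, 0)): offset=3, physical=[A,B,C,D,e,E], logical=[D,e,E,A,B,C]
After op 8 (replace(3, 'b')): offset=3, physical=[b,B,C,D,e,E], logical=[D,e,E,b,B,C]
After op 9 (swap(0, 1)): offset=3, physical=[b,B,C,e,D,E], logical=[e,D,E,b,B,C]
After op 10 (swap(5, 1)): offset=3, physical=[b,B,D,e,C,E], logical=[e,C,E,b,B,D]
After op 11 (replace(0, 'e')): offset=3, physical=[b,B,D,e,C,E], logical=[e,C,E,b,B,D]

Answer: b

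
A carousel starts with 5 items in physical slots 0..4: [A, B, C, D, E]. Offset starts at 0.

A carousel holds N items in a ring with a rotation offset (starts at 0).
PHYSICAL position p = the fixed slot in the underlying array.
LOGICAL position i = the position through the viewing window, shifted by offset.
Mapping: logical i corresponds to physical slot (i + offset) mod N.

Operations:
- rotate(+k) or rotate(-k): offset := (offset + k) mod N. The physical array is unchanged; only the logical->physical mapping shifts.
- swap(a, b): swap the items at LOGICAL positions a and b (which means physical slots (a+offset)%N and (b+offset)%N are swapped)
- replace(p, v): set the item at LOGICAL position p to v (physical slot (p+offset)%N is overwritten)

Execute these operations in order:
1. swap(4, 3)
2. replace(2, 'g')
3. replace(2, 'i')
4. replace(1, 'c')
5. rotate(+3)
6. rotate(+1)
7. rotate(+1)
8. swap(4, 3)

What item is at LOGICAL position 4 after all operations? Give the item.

Answer: E

Derivation:
After op 1 (swap(4, 3)): offset=0, physical=[A,B,C,E,D], logical=[A,B,C,E,D]
After op 2 (replace(2, 'g')): offset=0, physical=[A,B,g,E,D], logical=[A,B,g,E,D]
After op 3 (replace(2, 'i')): offset=0, physical=[A,B,i,E,D], logical=[A,B,i,E,D]
After op 4 (replace(1, 'c')): offset=0, physical=[A,c,i,E,D], logical=[A,c,i,E,D]
After op 5 (rotate(+3)): offset=3, physical=[A,c,i,E,D], logical=[E,D,A,c,i]
After op 6 (rotate(+1)): offset=4, physical=[A,c,i,E,D], logical=[D,A,c,i,E]
After op 7 (rotate(+1)): offset=0, physical=[A,c,i,E,D], logical=[A,c,i,E,D]
After op 8 (swap(4, 3)): offset=0, physical=[A,c,i,D,E], logical=[A,c,i,D,E]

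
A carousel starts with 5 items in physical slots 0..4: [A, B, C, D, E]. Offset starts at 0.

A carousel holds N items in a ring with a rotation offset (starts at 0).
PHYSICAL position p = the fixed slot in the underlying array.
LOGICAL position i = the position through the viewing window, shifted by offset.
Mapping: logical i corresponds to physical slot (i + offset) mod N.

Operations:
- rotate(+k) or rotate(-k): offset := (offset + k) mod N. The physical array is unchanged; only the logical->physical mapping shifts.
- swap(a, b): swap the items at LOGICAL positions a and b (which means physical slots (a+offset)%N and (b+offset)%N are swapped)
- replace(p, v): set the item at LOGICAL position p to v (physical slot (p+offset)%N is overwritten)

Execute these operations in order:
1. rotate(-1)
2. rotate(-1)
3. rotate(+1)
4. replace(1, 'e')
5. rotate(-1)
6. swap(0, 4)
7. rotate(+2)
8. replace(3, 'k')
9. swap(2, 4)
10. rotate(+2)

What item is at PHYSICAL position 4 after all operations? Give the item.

Answer: D

Derivation:
After op 1 (rotate(-1)): offset=4, physical=[A,B,C,D,E], logical=[E,A,B,C,D]
After op 2 (rotate(-1)): offset=3, physical=[A,B,C,D,E], logical=[D,E,A,B,C]
After op 3 (rotate(+1)): offset=4, physical=[A,B,C,D,E], logical=[E,A,B,C,D]
After op 4 (replace(1, 'e')): offset=4, physical=[e,B,C,D,E], logical=[E,e,B,C,D]
After op 5 (rotate(-1)): offset=3, physical=[e,B,C,D,E], logical=[D,E,e,B,C]
After op 6 (swap(0, 4)): offset=3, physical=[e,B,D,C,E], logical=[C,E,e,B,D]
After op 7 (rotate(+2)): offset=0, physical=[e,B,D,C,E], logical=[e,B,D,C,E]
After op 8 (replace(3, 'k')): offset=0, physical=[e,B,D,k,E], logical=[e,B,D,k,E]
After op 9 (swap(2, 4)): offset=0, physical=[e,B,E,k,D], logical=[e,B,E,k,D]
After op 10 (rotate(+2)): offset=2, physical=[e,B,E,k,D], logical=[E,k,D,e,B]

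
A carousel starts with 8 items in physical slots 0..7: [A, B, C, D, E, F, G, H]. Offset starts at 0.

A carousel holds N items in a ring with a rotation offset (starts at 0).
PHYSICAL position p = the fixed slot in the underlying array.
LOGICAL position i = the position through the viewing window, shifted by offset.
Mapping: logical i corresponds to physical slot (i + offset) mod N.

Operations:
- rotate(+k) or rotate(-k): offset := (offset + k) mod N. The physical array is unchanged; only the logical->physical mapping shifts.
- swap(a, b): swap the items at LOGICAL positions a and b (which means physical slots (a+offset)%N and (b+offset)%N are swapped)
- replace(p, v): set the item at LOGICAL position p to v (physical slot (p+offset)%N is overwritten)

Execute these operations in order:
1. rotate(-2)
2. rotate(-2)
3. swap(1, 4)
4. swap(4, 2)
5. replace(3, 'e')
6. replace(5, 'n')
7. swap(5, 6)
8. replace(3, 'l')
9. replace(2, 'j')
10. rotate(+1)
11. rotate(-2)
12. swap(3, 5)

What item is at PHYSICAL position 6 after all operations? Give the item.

Answer: G

Derivation:
After op 1 (rotate(-2)): offset=6, physical=[A,B,C,D,E,F,G,H], logical=[G,H,A,B,C,D,E,F]
After op 2 (rotate(-2)): offset=4, physical=[A,B,C,D,E,F,G,H], logical=[E,F,G,H,A,B,C,D]
After op 3 (swap(1, 4)): offset=4, physical=[F,B,C,D,E,A,G,H], logical=[E,A,G,H,F,B,C,D]
After op 4 (swap(4, 2)): offset=4, physical=[G,B,C,D,E,A,F,H], logical=[E,A,F,H,G,B,C,D]
After op 5 (replace(3, 'e')): offset=4, physical=[G,B,C,D,E,A,F,e], logical=[E,A,F,e,G,B,C,D]
After op 6 (replace(5, 'n')): offset=4, physical=[G,n,C,D,E,A,F,e], logical=[E,A,F,e,G,n,C,D]
After op 7 (swap(5, 6)): offset=4, physical=[G,C,n,D,E,A,F,e], logical=[E,A,F,e,G,C,n,D]
After op 8 (replace(3, 'l')): offset=4, physical=[G,C,n,D,E,A,F,l], logical=[E,A,F,l,G,C,n,D]
After op 9 (replace(2, 'j')): offset=4, physical=[G,C,n,D,E,A,j,l], logical=[E,A,j,l,G,C,n,D]
After op 10 (rotate(+1)): offset=5, physical=[G,C,n,D,E,A,j,l], logical=[A,j,l,G,C,n,D,E]
After op 11 (rotate(-2)): offset=3, physical=[G,C,n,D,E,A,j,l], logical=[D,E,A,j,l,G,C,n]
After op 12 (swap(3, 5)): offset=3, physical=[j,C,n,D,E,A,G,l], logical=[D,E,A,G,l,j,C,n]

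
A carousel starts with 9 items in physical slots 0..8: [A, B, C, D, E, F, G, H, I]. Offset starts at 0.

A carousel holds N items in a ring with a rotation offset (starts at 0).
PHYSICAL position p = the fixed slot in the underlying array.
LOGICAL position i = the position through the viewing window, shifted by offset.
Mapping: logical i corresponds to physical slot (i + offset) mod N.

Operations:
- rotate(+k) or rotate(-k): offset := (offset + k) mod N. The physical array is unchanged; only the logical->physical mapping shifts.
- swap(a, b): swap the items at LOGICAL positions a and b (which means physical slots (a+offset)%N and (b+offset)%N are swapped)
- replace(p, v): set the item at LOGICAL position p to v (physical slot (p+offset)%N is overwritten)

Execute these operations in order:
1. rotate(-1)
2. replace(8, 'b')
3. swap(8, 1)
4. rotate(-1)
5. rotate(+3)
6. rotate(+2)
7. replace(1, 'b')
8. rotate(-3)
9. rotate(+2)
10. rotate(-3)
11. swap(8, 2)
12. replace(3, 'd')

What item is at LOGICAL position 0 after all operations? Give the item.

Answer: I

Derivation:
After op 1 (rotate(-1)): offset=8, physical=[A,B,C,D,E,F,G,H,I], logical=[I,A,B,C,D,E,F,G,H]
After op 2 (replace(8, 'b')): offset=8, physical=[A,B,C,D,E,F,G,b,I], logical=[I,A,B,C,D,E,F,G,b]
After op 3 (swap(8, 1)): offset=8, physical=[b,B,C,D,E,F,G,A,I], logical=[I,b,B,C,D,E,F,G,A]
After op 4 (rotate(-1)): offset=7, physical=[b,B,C,D,E,F,G,A,I], logical=[A,I,b,B,C,D,E,F,G]
After op 5 (rotate(+3)): offset=1, physical=[b,B,C,D,E,F,G,A,I], logical=[B,C,D,E,F,G,A,I,b]
After op 6 (rotate(+2)): offset=3, physical=[b,B,C,D,E,F,G,A,I], logical=[D,E,F,G,A,I,b,B,C]
After op 7 (replace(1, 'b')): offset=3, physical=[b,B,C,D,b,F,G,A,I], logical=[D,b,F,G,A,I,b,B,C]
After op 8 (rotate(-3)): offset=0, physical=[b,B,C,D,b,F,G,A,I], logical=[b,B,C,D,b,F,G,A,I]
After op 9 (rotate(+2)): offset=2, physical=[b,B,C,D,b,F,G,A,I], logical=[C,D,b,F,G,A,I,b,B]
After op 10 (rotate(-3)): offset=8, physical=[b,B,C,D,b,F,G,A,I], logical=[I,b,B,C,D,b,F,G,A]
After op 11 (swap(8, 2)): offset=8, physical=[b,A,C,D,b,F,G,B,I], logical=[I,b,A,C,D,b,F,G,B]
After op 12 (replace(3, 'd')): offset=8, physical=[b,A,d,D,b,F,G,B,I], logical=[I,b,A,d,D,b,F,G,B]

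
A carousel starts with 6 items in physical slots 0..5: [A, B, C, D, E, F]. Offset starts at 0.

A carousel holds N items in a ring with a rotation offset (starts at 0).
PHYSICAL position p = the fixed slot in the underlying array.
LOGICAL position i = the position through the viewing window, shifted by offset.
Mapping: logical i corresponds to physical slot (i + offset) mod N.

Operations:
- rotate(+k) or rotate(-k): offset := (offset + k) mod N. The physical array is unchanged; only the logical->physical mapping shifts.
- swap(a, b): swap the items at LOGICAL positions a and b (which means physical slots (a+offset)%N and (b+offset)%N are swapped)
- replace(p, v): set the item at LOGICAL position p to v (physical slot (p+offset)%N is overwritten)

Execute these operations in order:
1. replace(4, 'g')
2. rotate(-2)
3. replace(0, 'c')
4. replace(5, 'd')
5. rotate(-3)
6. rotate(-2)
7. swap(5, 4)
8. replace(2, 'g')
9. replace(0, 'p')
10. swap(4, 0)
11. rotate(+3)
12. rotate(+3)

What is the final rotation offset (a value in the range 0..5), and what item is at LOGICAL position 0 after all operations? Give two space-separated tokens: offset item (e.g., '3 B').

Answer: 5 c

Derivation:
After op 1 (replace(4, 'g')): offset=0, physical=[A,B,C,D,g,F], logical=[A,B,C,D,g,F]
After op 2 (rotate(-2)): offset=4, physical=[A,B,C,D,g,F], logical=[g,F,A,B,C,D]
After op 3 (replace(0, 'c')): offset=4, physical=[A,B,C,D,c,F], logical=[c,F,A,B,C,D]
After op 4 (replace(5, 'd')): offset=4, physical=[A,B,C,d,c,F], logical=[c,F,A,B,C,d]
After op 5 (rotate(-3)): offset=1, physical=[A,B,C,d,c,F], logical=[B,C,d,c,F,A]
After op 6 (rotate(-2)): offset=5, physical=[A,B,C,d,c,F], logical=[F,A,B,C,d,c]
After op 7 (swap(5, 4)): offset=5, physical=[A,B,C,c,d,F], logical=[F,A,B,C,c,d]
After op 8 (replace(2, 'g')): offset=5, physical=[A,g,C,c,d,F], logical=[F,A,g,C,c,d]
After op 9 (replace(0, 'p')): offset=5, physical=[A,g,C,c,d,p], logical=[p,A,g,C,c,d]
After op 10 (swap(4, 0)): offset=5, physical=[A,g,C,p,d,c], logical=[c,A,g,C,p,d]
After op 11 (rotate(+3)): offset=2, physical=[A,g,C,p,d,c], logical=[C,p,d,c,A,g]
After op 12 (rotate(+3)): offset=5, physical=[A,g,C,p,d,c], logical=[c,A,g,C,p,d]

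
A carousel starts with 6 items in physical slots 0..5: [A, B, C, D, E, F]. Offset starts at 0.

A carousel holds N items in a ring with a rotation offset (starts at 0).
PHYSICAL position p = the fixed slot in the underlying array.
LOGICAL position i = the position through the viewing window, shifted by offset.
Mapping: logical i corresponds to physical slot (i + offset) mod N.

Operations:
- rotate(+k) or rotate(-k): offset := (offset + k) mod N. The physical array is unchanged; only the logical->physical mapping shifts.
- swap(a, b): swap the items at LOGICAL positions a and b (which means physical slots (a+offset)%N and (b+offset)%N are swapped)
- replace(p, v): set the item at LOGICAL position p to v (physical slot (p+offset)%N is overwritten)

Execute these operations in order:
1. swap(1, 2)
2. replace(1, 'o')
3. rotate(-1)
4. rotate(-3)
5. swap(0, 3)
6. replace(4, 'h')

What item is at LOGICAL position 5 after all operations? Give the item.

After op 1 (swap(1, 2)): offset=0, physical=[A,C,B,D,E,F], logical=[A,C,B,D,E,F]
After op 2 (replace(1, 'o')): offset=0, physical=[A,o,B,D,E,F], logical=[A,o,B,D,E,F]
After op 3 (rotate(-1)): offset=5, physical=[A,o,B,D,E,F], logical=[F,A,o,B,D,E]
After op 4 (rotate(-3)): offset=2, physical=[A,o,B,D,E,F], logical=[B,D,E,F,A,o]
After op 5 (swap(0, 3)): offset=2, physical=[A,o,F,D,E,B], logical=[F,D,E,B,A,o]
After op 6 (replace(4, 'h')): offset=2, physical=[h,o,F,D,E,B], logical=[F,D,E,B,h,o]

Answer: o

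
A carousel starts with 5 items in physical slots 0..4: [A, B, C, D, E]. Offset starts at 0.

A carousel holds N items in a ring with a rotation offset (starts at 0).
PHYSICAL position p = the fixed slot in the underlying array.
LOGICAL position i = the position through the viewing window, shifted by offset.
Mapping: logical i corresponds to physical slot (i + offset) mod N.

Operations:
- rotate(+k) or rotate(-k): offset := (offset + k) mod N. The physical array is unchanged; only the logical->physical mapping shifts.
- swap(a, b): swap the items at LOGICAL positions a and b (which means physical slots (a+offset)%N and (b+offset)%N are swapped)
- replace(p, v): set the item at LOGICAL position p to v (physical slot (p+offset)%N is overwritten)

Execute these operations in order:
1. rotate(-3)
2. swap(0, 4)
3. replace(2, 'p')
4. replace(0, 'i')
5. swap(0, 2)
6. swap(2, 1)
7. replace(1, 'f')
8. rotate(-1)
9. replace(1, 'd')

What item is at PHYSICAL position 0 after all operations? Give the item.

Answer: A

Derivation:
After op 1 (rotate(-3)): offset=2, physical=[A,B,C,D,E], logical=[C,D,E,A,B]
After op 2 (swap(0, 4)): offset=2, physical=[A,C,B,D,E], logical=[B,D,E,A,C]
After op 3 (replace(2, 'p')): offset=2, physical=[A,C,B,D,p], logical=[B,D,p,A,C]
After op 4 (replace(0, 'i')): offset=2, physical=[A,C,i,D,p], logical=[i,D,p,A,C]
After op 5 (swap(0, 2)): offset=2, physical=[A,C,p,D,i], logical=[p,D,i,A,C]
After op 6 (swap(2, 1)): offset=2, physical=[A,C,p,i,D], logical=[p,i,D,A,C]
After op 7 (replace(1, 'f')): offset=2, physical=[A,C,p,f,D], logical=[p,f,D,A,C]
After op 8 (rotate(-1)): offset=1, physical=[A,C,p,f,D], logical=[C,p,f,D,A]
After op 9 (replace(1, 'd')): offset=1, physical=[A,C,d,f,D], logical=[C,d,f,D,A]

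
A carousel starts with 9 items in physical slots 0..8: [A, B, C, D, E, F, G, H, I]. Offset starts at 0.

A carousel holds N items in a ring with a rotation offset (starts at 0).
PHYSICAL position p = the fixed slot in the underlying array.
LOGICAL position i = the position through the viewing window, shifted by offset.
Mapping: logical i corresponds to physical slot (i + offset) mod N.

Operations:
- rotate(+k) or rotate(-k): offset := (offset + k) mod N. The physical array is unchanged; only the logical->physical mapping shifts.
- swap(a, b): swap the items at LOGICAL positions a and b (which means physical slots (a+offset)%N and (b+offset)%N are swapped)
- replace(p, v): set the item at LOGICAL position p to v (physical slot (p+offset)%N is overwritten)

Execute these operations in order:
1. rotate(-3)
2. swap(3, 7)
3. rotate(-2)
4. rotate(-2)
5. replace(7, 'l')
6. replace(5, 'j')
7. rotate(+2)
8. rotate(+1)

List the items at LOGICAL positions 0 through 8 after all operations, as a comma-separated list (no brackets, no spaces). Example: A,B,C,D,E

Answer: F,G,j,I,l,B,C,D,A

Derivation:
After op 1 (rotate(-3)): offset=6, physical=[A,B,C,D,E,F,G,H,I], logical=[G,H,I,A,B,C,D,E,F]
After op 2 (swap(3, 7)): offset=6, physical=[E,B,C,D,A,F,G,H,I], logical=[G,H,I,E,B,C,D,A,F]
After op 3 (rotate(-2)): offset=4, physical=[E,B,C,D,A,F,G,H,I], logical=[A,F,G,H,I,E,B,C,D]
After op 4 (rotate(-2)): offset=2, physical=[E,B,C,D,A,F,G,H,I], logical=[C,D,A,F,G,H,I,E,B]
After op 5 (replace(7, 'l')): offset=2, physical=[l,B,C,D,A,F,G,H,I], logical=[C,D,A,F,G,H,I,l,B]
After op 6 (replace(5, 'j')): offset=2, physical=[l,B,C,D,A,F,G,j,I], logical=[C,D,A,F,G,j,I,l,B]
After op 7 (rotate(+2)): offset=4, physical=[l,B,C,D,A,F,G,j,I], logical=[A,F,G,j,I,l,B,C,D]
After op 8 (rotate(+1)): offset=5, physical=[l,B,C,D,A,F,G,j,I], logical=[F,G,j,I,l,B,C,D,A]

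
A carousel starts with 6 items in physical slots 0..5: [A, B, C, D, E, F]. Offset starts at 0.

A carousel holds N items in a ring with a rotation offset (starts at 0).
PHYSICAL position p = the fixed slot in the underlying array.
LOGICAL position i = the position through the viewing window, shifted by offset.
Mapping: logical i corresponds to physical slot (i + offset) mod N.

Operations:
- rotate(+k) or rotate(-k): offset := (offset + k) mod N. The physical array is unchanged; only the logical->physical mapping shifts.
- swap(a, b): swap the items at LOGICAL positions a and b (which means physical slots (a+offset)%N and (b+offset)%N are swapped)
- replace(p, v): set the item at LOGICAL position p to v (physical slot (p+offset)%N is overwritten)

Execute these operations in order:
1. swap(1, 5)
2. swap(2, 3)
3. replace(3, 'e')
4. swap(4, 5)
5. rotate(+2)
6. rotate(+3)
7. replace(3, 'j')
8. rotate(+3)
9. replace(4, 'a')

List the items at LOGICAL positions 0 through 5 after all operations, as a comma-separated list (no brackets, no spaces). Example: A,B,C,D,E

After op 1 (swap(1, 5)): offset=0, physical=[A,F,C,D,E,B], logical=[A,F,C,D,E,B]
After op 2 (swap(2, 3)): offset=0, physical=[A,F,D,C,E,B], logical=[A,F,D,C,E,B]
After op 3 (replace(3, 'e')): offset=0, physical=[A,F,D,e,E,B], logical=[A,F,D,e,E,B]
After op 4 (swap(4, 5)): offset=0, physical=[A,F,D,e,B,E], logical=[A,F,D,e,B,E]
After op 5 (rotate(+2)): offset=2, physical=[A,F,D,e,B,E], logical=[D,e,B,E,A,F]
After op 6 (rotate(+3)): offset=5, physical=[A,F,D,e,B,E], logical=[E,A,F,D,e,B]
After op 7 (replace(3, 'j')): offset=5, physical=[A,F,j,e,B,E], logical=[E,A,F,j,e,B]
After op 8 (rotate(+3)): offset=2, physical=[A,F,j,e,B,E], logical=[j,e,B,E,A,F]
After op 9 (replace(4, 'a')): offset=2, physical=[a,F,j,e,B,E], logical=[j,e,B,E,a,F]

Answer: j,e,B,E,a,F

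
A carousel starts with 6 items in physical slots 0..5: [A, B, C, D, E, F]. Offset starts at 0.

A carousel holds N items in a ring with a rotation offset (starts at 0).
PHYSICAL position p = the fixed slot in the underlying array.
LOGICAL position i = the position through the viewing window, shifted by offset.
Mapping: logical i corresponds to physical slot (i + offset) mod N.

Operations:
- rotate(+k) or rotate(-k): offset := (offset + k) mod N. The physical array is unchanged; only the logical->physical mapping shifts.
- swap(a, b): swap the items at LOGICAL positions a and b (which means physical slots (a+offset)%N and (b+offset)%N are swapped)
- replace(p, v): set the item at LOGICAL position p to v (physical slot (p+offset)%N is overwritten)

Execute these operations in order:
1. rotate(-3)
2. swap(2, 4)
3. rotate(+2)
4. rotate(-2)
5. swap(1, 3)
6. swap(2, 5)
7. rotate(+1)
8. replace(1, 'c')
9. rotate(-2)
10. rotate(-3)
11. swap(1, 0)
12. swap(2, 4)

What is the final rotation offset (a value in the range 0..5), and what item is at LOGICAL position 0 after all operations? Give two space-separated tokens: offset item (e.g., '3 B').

Answer: 5 E

Derivation:
After op 1 (rotate(-3)): offset=3, physical=[A,B,C,D,E,F], logical=[D,E,F,A,B,C]
After op 2 (swap(2, 4)): offset=3, physical=[A,F,C,D,E,B], logical=[D,E,B,A,F,C]
After op 3 (rotate(+2)): offset=5, physical=[A,F,C,D,E,B], logical=[B,A,F,C,D,E]
After op 4 (rotate(-2)): offset=3, physical=[A,F,C,D,E,B], logical=[D,E,B,A,F,C]
After op 5 (swap(1, 3)): offset=3, physical=[E,F,C,D,A,B], logical=[D,A,B,E,F,C]
After op 6 (swap(2, 5)): offset=3, physical=[E,F,B,D,A,C], logical=[D,A,C,E,F,B]
After op 7 (rotate(+1)): offset=4, physical=[E,F,B,D,A,C], logical=[A,C,E,F,B,D]
After op 8 (replace(1, 'c')): offset=4, physical=[E,F,B,D,A,c], logical=[A,c,E,F,B,D]
After op 9 (rotate(-2)): offset=2, physical=[E,F,B,D,A,c], logical=[B,D,A,c,E,F]
After op 10 (rotate(-3)): offset=5, physical=[E,F,B,D,A,c], logical=[c,E,F,B,D,A]
After op 11 (swap(1, 0)): offset=5, physical=[c,F,B,D,A,E], logical=[E,c,F,B,D,A]
After op 12 (swap(2, 4)): offset=5, physical=[c,D,B,F,A,E], logical=[E,c,D,B,F,A]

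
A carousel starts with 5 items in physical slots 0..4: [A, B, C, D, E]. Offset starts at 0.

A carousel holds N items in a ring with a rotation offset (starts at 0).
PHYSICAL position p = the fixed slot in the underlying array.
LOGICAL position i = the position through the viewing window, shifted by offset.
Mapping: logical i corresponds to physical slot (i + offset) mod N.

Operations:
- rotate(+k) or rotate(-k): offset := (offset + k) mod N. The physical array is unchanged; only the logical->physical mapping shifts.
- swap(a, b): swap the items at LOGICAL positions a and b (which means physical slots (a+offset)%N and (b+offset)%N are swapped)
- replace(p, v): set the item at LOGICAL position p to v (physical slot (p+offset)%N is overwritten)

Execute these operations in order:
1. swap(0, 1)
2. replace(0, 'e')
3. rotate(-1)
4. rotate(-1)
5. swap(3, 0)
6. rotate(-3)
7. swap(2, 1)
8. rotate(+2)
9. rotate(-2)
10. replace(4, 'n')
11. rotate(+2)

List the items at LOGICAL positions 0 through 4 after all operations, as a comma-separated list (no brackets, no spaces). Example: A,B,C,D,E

Answer: D,A,n,e,C

Derivation:
After op 1 (swap(0, 1)): offset=0, physical=[B,A,C,D,E], logical=[B,A,C,D,E]
After op 2 (replace(0, 'e')): offset=0, physical=[e,A,C,D,E], logical=[e,A,C,D,E]
After op 3 (rotate(-1)): offset=4, physical=[e,A,C,D,E], logical=[E,e,A,C,D]
After op 4 (rotate(-1)): offset=3, physical=[e,A,C,D,E], logical=[D,E,e,A,C]
After op 5 (swap(3, 0)): offset=3, physical=[e,D,C,A,E], logical=[A,E,e,D,C]
After op 6 (rotate(-3)): offset=0, physical=[e,D,C,A,E], logical=[e,D,C,A,E]
After op 7 (swap(2, 1)): offset=0, physical=[e,C,D,A,E], logical=[e,C,D,A,E]
After op 8 (rotate(+2)): offset=2, physical=[e,C,D,A,E], logical=[D,A,E,e,C]
After op 9 (rotate(-2)): offset=0, physical=[e,C,D,A,E], logical=[e,C,D,A,E]
After op 10 (replace(4, 'n')): offset=0, physical=[e,C,D,A,n], logical=[e,C,D,A,n]
After op 11 (rotate(+2)): offset=2, physical=[e,C,D,A,n], logical=[D,A,n,e,C]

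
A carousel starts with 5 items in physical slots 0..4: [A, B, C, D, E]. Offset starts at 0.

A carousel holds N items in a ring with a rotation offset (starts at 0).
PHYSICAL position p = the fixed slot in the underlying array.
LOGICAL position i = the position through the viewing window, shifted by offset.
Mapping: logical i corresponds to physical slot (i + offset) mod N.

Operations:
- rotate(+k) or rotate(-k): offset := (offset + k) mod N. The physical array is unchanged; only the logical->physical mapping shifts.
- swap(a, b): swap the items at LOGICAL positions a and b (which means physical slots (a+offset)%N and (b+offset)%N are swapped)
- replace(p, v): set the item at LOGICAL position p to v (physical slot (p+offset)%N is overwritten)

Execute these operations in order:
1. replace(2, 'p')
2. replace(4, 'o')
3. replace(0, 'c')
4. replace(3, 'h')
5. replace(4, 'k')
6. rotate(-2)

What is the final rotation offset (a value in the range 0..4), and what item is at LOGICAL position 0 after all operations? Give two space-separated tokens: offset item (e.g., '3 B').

Answer: 3 h

Derivation:
After op 1 (replace(2, 'p')): offset=0, physical=[A,B,p,D,E], logical=[A,B,p,D,E]
After op 2 (replace(4, 'o')): offset=0, physical=[A,B,p,D,o], logical=[A,B,p,D,o]
After op 3 (replace(0, 'c')): offset=0, physical=[c,B,p,D,o], logical=[c,B,p,D,o]
After op 4 (replace(3, 'h')): offset=0, physical=[c,B,p,h,o], logical=[c,B,p,h,o]
After op 5 (replace(4, 'k')): offset=0, physical=[c,B,p,h,k], logical=[c,B,p,h,k]
After op 6 (rotate(-2)): offset=3, physical=[c,B,p,h,k], logical=[h,k,c,B,p]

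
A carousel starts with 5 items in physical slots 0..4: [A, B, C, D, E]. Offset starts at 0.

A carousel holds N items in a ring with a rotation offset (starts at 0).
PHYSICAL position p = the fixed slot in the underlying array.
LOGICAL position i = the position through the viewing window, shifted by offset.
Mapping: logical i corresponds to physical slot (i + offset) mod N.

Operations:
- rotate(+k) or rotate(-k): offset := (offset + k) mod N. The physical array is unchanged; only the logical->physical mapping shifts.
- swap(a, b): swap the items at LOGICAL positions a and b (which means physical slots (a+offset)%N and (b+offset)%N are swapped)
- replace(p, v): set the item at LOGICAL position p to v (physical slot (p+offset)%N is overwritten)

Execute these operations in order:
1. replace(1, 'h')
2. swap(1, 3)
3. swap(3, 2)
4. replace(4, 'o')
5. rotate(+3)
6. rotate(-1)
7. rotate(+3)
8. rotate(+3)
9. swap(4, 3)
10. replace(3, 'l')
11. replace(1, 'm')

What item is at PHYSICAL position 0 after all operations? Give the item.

After op 1 (replace(1, 'h')): offset=0, physical=[A,h,C,D,E], logical=[A,h,C,D,E]
After op 2 (swap(1, 3)): offset=0, physical=[A,D,C,h,E], logical=[A,D,C,h,E]
After op 3 (swap(3, 2)): offset=0, physical=[A,D,h,C,E], logical=[A,D,h,C,E]
After op 4 (replace(4, 'o')): offset=0, physical=[A,D,h,C,o], logical=[A,D,h,C,o]
After op 5 (rotate(+3)): offset=3, physical=[A,D,h,C,o], logical=[C,o,A,D,h]
After op 6 (rotate(-1)): offset=2, physical=[A,D,h,C,o], logical=[h,C,o,A,D]
After op 7 (rotate(+3)): offset=0, physical=[A,D,h,C,o], logical=[A,D,h,C,o]
After op 8 (rotate(+3)): offset=3, physical=[A,D,h,C,o], logical=[C,o,A,D,h]
After op 9 (swap(4, 3)): offset=3, physical=[A,h,D,C,o], logical=[C,o,A,h,D]
After op 10 (replace(3, 'l')): offset=3, physical=[A,l,D,C,o], logical=[C,o,A,l,D]
After op 11 (replace(1, 'm')): offset=3, physical=[A,l,D,C,m], logical=[C,m,A,l,D]

Answer: A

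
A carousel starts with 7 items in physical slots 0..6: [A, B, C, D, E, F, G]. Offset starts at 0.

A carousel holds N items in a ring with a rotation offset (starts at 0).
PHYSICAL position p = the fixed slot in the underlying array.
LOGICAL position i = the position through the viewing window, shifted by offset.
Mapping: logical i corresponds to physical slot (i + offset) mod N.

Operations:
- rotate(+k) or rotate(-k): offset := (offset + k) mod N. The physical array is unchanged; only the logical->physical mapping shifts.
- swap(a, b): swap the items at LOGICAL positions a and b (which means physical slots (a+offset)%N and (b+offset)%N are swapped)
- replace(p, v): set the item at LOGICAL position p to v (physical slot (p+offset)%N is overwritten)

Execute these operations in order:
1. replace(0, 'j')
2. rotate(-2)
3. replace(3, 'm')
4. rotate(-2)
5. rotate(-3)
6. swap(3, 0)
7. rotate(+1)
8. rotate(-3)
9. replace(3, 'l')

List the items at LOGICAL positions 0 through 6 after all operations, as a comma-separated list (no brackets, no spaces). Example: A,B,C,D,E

Answer: F,G,D,l,C,j,E

Derivation:
After op 1 (replace(0, 'j')): offset=0, physical=[j,B,C,D,E,F,G], logical=[j,B,C,D,E,F,G]
After op 2 (rotate(-2)): offset=5, physical=[j,B,C,D,E,F,G], logical=[F,G,j,B,C,D,E]
After op 3 (replace(3, 'm')): offset=5, physical=[j,m,C,D,E,F,G], logical=[F,G,j,m,C,D,E]
After op 4 (rotate(-2)): offset=3, physical=[j,m,C,D,E,F,G], logical=[D,E,F,G,j,m,C]
After op 5 (rotate(-3)): offset=0, physical=[j,m,C,D,E,F,G], logical=[j,m,C,D,E,F,G]
After op 6 (swap(3, 0)): offset=0, physical=[D,m,C,j,E,F,G], logical=[D,m,C,j,E,F,G]
After op 7 (rotate(+1)): offset=1, physical=[D,m,C,j,E,F,G], logical=[m,C,j,E,F,G,D]
After op 8 (rotate(-3)): offset=5, physical=[D,m,C,j,E,F,G], logical=[F,G,D,m,C,j,E]
After op 9 (replace(3, 'l')): offset=5, physical=[D,l,C,j,E,F,G], logical=[F,G,D,l,C,j,E]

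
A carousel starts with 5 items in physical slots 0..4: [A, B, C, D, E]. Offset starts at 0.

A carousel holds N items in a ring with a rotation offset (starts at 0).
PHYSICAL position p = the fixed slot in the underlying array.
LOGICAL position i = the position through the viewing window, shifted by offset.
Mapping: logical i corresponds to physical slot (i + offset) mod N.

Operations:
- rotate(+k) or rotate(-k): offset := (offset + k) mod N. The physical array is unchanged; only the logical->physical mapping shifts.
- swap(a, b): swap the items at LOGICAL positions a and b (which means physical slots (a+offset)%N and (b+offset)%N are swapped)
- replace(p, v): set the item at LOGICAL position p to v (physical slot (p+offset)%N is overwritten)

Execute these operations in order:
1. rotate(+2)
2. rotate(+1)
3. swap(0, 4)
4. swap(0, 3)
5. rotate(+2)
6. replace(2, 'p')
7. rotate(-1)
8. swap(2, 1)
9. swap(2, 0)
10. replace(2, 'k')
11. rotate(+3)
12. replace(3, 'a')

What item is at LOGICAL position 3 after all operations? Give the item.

After op 1 (rotate(+2)): offset=2, physical=[A,B,C,D,E], logical=[C,D,E,A,B]
After op 2 (rotate(+1)): offset=3, physical=[A,B,C,D,E], logical=[D,E,A,B,C]
After op 3 (swap(0, 4)): offset=3, physical=[A,B,D,C,E], logical=[C,E,A,B,D]
After op 4 (swap(0, 3)): offset=3, physical=[A,C,D,B,E], logical=[B,E,A,C,D]
After op 5 (rotate(+2)): offset=0, physical=[A,C,D,B,E], logical=[A,C,D,B,E]
After op 6 (replace(2, 'p')): offset=0, physical=[A,C,p,B,E], logical=[A,C,p,B,E]
After op 7 (rotate(-1)): offset=4, physical=[A,C,p,B,E], logical=[E,A,C,p,B]
After op 8 (swap(2, 1)): offset=4, physical=[C,A,p,B,E], logical=[E,C,A,p,B]
After op 9 (swap(2, 0)): offset=4, physical=[C,E,p,B,A], logical=[A,C,E,p,B]
After op 10 (replace(2, 'k')): offset=4, physical=[C,k,p,B,A], logical=[A,C,k,p,B]
After op 11 (rotate(+3)): offset=2, physical=[C,k,p,B,A], logical=[p,B,A,C,k]
After op 12 (replace(3, 'a')): offset=2, physical=[a,k,p,B,A], logical=[p,B,A,a,k]

Answer: a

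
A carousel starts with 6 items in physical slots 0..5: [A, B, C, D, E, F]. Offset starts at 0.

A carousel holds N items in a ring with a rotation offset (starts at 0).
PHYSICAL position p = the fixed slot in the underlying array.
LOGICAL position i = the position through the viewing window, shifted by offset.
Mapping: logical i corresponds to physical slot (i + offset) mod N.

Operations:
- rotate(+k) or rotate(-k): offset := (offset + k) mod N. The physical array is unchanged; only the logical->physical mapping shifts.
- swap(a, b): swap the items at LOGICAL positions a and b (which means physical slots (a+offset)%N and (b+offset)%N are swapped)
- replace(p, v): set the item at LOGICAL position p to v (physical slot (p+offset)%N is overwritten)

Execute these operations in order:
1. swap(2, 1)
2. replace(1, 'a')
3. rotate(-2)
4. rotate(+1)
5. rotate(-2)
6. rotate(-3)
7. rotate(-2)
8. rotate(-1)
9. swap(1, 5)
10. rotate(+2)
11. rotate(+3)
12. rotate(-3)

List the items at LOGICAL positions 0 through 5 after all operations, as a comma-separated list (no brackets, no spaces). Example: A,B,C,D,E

Answer: F,A,a,E,D,B

Derivation:
After op 1 (swap(2, 1)): offset=0, physical=[A,C,B,D,E,F], logical=[A,C,B,D,E,F]
After op 2 (replace(1, 'a')): offset=0, physical=[A,a,B,D,E,F], logical=[A,a,B,D,E,F]
After op 3 (rotate(-2)): offset=4, physical=[A,a,B,D,E,F], logical=[E,F,A,a,B,D]
After op 4 (rotate(+1)): offset=5, physical=[A,a,B,D,E,F], logical=[F,A,a,B,D,E]
After op 5 (rotate(-2)): offset=3, physical=[A,a,B,D,E,F], logical=[D,E,F,A,a,B]
After op 6 (rotate(-3)): offset=0, physical=[A,a,B,D,E,F], logical=[A,a,B,D,E,F]
After op 7 (rotate(-2)): offset=4, physical=[A,a,B,D,E,F], logical=[E,F,A,a,B,D]
After op 8 (rotate(-1)): offset=3, physical=[A,a,B,D,E,F], logical=[D,E,F,A,a,B]
After op 9 (swap(1, 5)): offset=3, physical=[A,a,E,D,B,F], logical=[D,B,F,A,a,E]
After op 10 (rotate(+2)): offset=5, physical=[A,a,E,D,B,F], logical=[F,A,a,E,D,B]
After op 11 (rotate(+3)): offset=2, physical=[A,a,E,D,B,F], logical=[E,D,B,F,A,a]
After op 12 (rotate(-3)): offset=5, physical=[A,a,E,D,B,F], logical=[F,A,a,E,D,B]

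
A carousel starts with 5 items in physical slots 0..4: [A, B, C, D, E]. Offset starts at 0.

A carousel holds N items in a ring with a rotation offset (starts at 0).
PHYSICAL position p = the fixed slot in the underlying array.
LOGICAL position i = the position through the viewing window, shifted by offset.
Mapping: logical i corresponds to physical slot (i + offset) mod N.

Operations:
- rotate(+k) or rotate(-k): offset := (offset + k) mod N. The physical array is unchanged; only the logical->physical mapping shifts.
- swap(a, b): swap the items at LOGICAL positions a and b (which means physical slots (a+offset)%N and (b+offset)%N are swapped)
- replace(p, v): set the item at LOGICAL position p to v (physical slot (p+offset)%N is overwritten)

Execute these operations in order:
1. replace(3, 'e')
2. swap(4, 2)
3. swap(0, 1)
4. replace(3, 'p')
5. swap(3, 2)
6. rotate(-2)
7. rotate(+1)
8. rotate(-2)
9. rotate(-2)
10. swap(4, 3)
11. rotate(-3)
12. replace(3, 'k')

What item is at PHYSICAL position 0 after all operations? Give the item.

After op 1 (replace(3, 'e')): offset=0, physical=[A,B,C,e,E], logical=[A,B,C,e,E]
After op 2 (swap(4, 2)): offset=0, physical=[A,B,E,e,C], logical=[A,B,E,e,C]
After op 3 (swap(0, 1)): offset=0, physical=[B,A,E,e,C], logical=[B,A,E,e,C]
After op 4 (replace(3, 'p')): offset=0, physical=[B,A,E,p,C], logical=[B,A,E,p,C]
After op 5 (swap(3, 2)): offset=0, physical=[B,A,p,E,C], logical=[B,A,p,E,C]
After op 6 (rotate(-2)): offset=3, physical=[B,A,p,E,C], logical=[E,C,B,A,p]
After op 7 (rotate(+1)): offset=4, physical=[B,A,p,E,C], logical=[C,B,A,p,E]
After op 8 (rotate(-2)): offset=2, physical=[B,A,p,E,C], logical=[p,E,C,B,A]
After op 9 (rotate(-2)): offset=0, physical=[B,A,p,E,C], logical=[B,A,p,E,C]
After op 10 (swap(4, 3)): offset=0, physical=[B,A,p,C,E], logical=[B,A,p,C,E]
After op 11 (rotate(-3)): offset=2, physical=[B,A,p,C,E], logical=[p,C,E,B,A]
After op 12 (replace(3, 'k')): offset=2, physical=[k,A,p,C,E], logical=[p,C,E,k,A]

Answer: k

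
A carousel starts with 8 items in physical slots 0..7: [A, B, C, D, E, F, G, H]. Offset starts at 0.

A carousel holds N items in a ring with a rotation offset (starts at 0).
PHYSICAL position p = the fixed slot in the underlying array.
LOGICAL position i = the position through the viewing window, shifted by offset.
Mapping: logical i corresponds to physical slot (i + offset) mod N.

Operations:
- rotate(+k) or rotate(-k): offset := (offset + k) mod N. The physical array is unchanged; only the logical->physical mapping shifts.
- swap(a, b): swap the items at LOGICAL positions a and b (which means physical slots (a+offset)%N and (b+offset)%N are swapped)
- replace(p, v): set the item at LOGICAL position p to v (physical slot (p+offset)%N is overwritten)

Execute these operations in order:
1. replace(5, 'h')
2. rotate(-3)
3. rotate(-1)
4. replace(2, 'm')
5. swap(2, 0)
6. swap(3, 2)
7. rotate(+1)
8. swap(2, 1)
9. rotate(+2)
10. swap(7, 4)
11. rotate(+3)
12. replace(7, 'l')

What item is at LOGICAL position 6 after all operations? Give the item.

After op 1 (replace(5, 'h')): offset=0, physical=[A,B,C,D,E,h,G,H], logical=[A,B,C,D,E,h,G,H]
After op 2 (rotate(-3)): offset=5, physical=[A,B,C,D,E,h,G,H], logical=[h,G,H,A,B,C,D,E]
After op 3 (rotate(-1)): offset=4, physical=[A,B,C,D,E,h,G,H], logical=[E,h,G,H,A,B,C,D]
After op 4 (replace(2, 'm')): offset=4, physical=[A,B,C,D,E,h,m,H], logical=[E,h,m,H,A,B,C,D]
After op 5 (swap(2, 0)): offset=4, physical=[A,B,C,D,m,h,E,H], logical=[m,h,E,H,A,B,C,D]
After op 6 (swap(3, 2)): offset=4, physical=[A,B,C,D,m,h,H,E], logical=[m,h,H,E,A,B,C,D]
After op 7 (rotate(+1)): offset=5, physical=[A,B,C,D,m,h,H,E], logical=[h,H,E,A,B,C,D,m]
After op 8 (swap(2, 1)): offset=5, physical=[A,B,C,D,m,h,E,H], logical=[h,E,H,A,B,C,D,m]
After op 9 (rotate(+2)): offset=7, physical=[A,B,C,D,m,h,E,H], logical=[H,A,B,C,D,m,h,E]
After op 10 (swap(7, 4)): offset=7, physical=[A,B,C,E,m,h,D,H], logical=[H,A,B,C,E,m,h,D]
After op 11 (rotate(+3)): offset=2, physical=[A,B,C,E,m,h,D,H], logical=[C,E,m,h,D,H,A,B]
After op 12 (replace(7, 'l')): offset=2, physical=[A,l,C,E,m,h,D,H], logical=[C,E,m,h,D,H,A,l]

Answer: A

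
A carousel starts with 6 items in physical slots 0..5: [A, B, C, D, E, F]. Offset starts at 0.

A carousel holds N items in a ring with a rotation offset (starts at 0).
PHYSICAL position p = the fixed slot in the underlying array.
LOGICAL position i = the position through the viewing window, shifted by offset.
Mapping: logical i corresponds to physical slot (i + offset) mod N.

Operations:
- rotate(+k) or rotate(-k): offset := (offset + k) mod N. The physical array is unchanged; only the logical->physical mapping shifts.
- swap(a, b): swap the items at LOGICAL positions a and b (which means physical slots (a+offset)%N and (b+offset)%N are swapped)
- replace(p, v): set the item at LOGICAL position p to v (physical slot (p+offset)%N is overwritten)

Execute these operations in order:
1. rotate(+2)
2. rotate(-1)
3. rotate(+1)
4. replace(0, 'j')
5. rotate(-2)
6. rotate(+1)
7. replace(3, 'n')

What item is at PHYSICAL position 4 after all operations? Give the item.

Answer: n

Derivation:
After op 1 (rotate(+2)): offset=2, physical=[A,B,C,D,E,F], logical=[C,D,E,F,A,B]
After op 2 (rotate(-1)): offset=1, physical=[A,B,C,D,E,F], logical=[B,C,D,E,F,A]
After op 3 (rotate(+1)): offset=2, physical=[A,B,C,D,E,F], logical=[C,D,E,F,A,B]
After op 4 (replace(0, 'j')): offset=2, physical=[A,B,j,D,E,F], logical=[j,D,E,F,A,B]
After op 5 (rotate(-2)): offset=0, physical=[A,B,j,D,E,F], logical=[A,B,j,D,E,F]
After op 6 (rotate(+1)): offset=1, physical=[A,B,j,D,E,F], logical=[B,j,D,E,F,A]
After op 7 (replace(3, 'n')): offset=1, physical=[A,B,j,D,n,F], logical=[B,j,D,n,F,A]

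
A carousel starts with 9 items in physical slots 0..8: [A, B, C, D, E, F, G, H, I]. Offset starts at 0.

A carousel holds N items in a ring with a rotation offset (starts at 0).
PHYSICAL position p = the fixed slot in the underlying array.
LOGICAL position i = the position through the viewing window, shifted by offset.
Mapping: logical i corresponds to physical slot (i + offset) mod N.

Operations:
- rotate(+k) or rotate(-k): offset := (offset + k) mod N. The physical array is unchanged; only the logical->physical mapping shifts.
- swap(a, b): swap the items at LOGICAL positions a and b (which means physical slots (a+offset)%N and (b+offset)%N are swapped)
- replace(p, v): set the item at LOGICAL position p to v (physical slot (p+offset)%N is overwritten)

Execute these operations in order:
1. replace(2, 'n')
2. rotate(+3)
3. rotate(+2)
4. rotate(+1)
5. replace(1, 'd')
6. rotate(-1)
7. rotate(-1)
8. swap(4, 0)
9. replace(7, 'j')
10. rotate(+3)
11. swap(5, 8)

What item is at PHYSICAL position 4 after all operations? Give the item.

After op 1 (replace(2, 'n')): offset=0, physical=[A,B,n,D,E,F,G,H,I], logical=[A,B,n,D,E,F,G,H,I]
After op 2 (rotate(+3)): offset=3, physical=[A,B,n,D,E,F,G,H,I], logical=[D,E,F,G,H,I,A,B,n]
After op 3 (rotate(+2)): offset=5, physical=[A,B,n,D,E,F,G,H,I], logical=[F,G,H,I,A,B,n,D,E]
After op 4 (rotate(+1)): offset=6, physical=[A,B,n,D,E,F,G,H,I], logical=[G,H,I,A,B,n,D,E,F]
After op 5 (replace(1, 'd')): offset=6, physical=[A,B,n,D,E,F,G,d,I], logical=[G,d,I,A,B,n,D,E,F]
After op 6 (rotate(-1)): offset=5, physical=[A,B,n,D,E,F,G,d,I], logical=[F,G,d,I,A,B,n,D,E]
After op 7 (rotate(-1)): offset=4, physical=[A,B,n,D,E,F,G,d,I], logical=[E,F,G,d,I,A,B,n,D]
After op 8 (swap(4, 0)): offset=4, physical=[A,B,n,D,I,F,G,d,E], logical=[I,F,G,d,E,A,B,n,D]
After op 9 (replace(7, 'j')): offset=4, physical=[A,B,j,D,I,F,G,d,E], logical=[I,F,G,d,E,A,B,j,D]
After op 10 (rotate(+3)): offset=7, physical=[A,B,j,D,I,F,G,d,E], logical=[d,E,A,B,j,D,I,F,G]
After op 11 (swap(5, 8)): offset=7, physical=[A,B,j,G,I,F,D,d,E], logical=[d,E,A,B,j,G,I,F,D]

Answer: I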